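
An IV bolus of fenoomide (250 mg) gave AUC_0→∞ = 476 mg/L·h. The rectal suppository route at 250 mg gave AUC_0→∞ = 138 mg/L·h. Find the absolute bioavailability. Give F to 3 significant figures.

F = 0.290

F = (AUC_ev / D_ev) / (AUC_iv / D_iv)
  = (138/250) / (476/250)
  = 0.552 / 1.904 = 0.2899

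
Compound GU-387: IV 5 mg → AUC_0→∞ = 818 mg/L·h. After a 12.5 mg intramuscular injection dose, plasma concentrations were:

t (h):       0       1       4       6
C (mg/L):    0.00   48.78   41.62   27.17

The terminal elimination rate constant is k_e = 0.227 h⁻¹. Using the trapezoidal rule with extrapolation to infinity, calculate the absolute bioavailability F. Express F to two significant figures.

Trapezoidal AUC_0→6 (intramuscular injection):
  [0→1]: (0.00+48.78)/2 × 1 = 24.39
  [1→4]: (48.78+41.62)/2 × 3 = 135.6
  [4→6]: (41.62+27.17)/2 × 2 = 68.79
  Sum = 228.78 mg/L·h
Tail: C_last/k_e = 27.17/0.227 = 119.692
AUC_0→∞ (intramuscular injection) = 228.78 + 119.692 = 348.472 mg/L·h
F = (AUC_ev/D_ev)/(AUC_iv/D_iv) = (348.472/12.5)/(818/5) = 27.87776/163.6 = 0.1704

F = 0.17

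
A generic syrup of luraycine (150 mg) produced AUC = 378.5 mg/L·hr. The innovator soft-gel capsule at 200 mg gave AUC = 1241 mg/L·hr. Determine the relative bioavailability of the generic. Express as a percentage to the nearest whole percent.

F_rel = (AUC_test/D_test) / (AUC_ref/D_ref)
      = (378.5/150) / (1241/200)
      = 2.52333 / 6.205 = 0.4067 = 40.67%

F_rel = 41%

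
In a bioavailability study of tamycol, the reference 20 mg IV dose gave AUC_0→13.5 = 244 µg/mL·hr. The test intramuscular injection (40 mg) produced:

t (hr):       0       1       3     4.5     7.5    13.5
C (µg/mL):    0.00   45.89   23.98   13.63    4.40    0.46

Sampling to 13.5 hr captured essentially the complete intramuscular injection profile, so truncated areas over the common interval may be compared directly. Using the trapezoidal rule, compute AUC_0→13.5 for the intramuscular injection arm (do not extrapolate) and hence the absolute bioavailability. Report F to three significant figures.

Trapezoidal AUC_0→13.5 (intramuscular injection):
  [0→1]: (0.00+45.89)/2 × 1 = 22.945
  [1→3]: (45.89+23.98)/2 × 2 = 69.87
  [3→4.5]: (23.98+13.63)/2 × 1.5 = 28.2075
  [4.5→7.5]: (13.63+4.40)/2 × 3 = 27.045
  [7.5→13.5]: (4.40+0.46)/2 × 6 = 14.58
  Sum = 162.6475 µg/mL·hr
F = (AUC_ev/D_ev)/(AUC_iv/D_iv) = (162.6475/40)/(244/20) = 4.0661875/12.2 = 0.3333

F = 0.333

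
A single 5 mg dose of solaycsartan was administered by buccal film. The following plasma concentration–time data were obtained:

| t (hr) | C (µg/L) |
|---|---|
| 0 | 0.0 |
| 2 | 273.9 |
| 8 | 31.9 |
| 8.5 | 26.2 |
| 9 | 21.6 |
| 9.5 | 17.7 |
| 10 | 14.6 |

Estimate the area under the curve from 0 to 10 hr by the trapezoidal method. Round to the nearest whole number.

Trapezoidal AUC_0→10:
  [0→2]: (0.0+273.9)/2 × 2 = 273.9
  [2→8]: (273.9+31.9)/2 × 6 = 917.4
  [8→8.5]: (31.9+26.2)/2 × 0.5 = 14.525
  [8.5→9]: (26.2+21.6)/2 × 0.5 = 11.95
  [9→9.5]: (21.6+17.7)/2 × 0.5 = 9.825
  [9.5→10]: (17.7+14.6)/2 × 0.5 = 8.075
  Sum = 1235.675 µg/L·hr

AUC = 1236 µg/L·hr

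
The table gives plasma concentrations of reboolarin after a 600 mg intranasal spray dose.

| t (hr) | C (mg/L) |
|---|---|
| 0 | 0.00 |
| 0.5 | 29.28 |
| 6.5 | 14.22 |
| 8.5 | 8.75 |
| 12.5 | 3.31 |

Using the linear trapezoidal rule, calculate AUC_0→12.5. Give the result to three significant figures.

Trapezoidal AUC_0→12.5:
  [0→0.5]: (0.00+29.28)/2 × 0.5 = 7.32
  [0.5→6.5]: (29.28+14.22)/2 × 6 = 130.5
  [6.5→8.5]: (14.22+8.75)/2 × 2 = 22.97
  [8.5→12.5]: (8.75+3.31)/2 × 4 = 24.12
  Sum = 184.91 mg/L·hr

AUC = 185 mg/L·hr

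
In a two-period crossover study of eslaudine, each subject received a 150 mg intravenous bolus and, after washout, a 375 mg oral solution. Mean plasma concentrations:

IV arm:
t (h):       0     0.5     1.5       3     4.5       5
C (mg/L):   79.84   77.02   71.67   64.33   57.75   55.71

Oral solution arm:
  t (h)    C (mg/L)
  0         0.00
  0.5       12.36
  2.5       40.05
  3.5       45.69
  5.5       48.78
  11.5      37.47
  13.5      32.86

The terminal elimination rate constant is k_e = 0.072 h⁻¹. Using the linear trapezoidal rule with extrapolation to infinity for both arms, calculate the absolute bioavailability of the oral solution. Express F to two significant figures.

Trapezoidal AUC_0→5 (IV):
  [0→0.5]: (79.84+77.02)/2 × 0.5 = 39.215
  [0.5→1.5]: (77.02+71.67)/2 × 1 = 74.345
  [1.5→3]: (71.67+64.33)/2 × 1.5 = 102.0
  [3→4.5]: (64.33+57.75)/2 × 1.5 = 91.56
  [4.5→5]: (57.75+55.71)/2 × 0.5 = 28.365
  Sum = 335.485 mg/L·h
IV tail: 55.71/0.072 = 773.750; AUC_iv,0→∞ = 335.485 + 773.750 = 1109.235 mg/L·h
Trapezoidal AUC_0→13.5 (oral solution):
  [0→0.5]: (0.00+12.36)/2 × 0.5 = 3.09
  [0.5→2.5]: (12.36+40.05)/2 × 2 = 52.41
  [2.5→3.5]: (40.05+45.69)/2 × 1 = 42.87
  [3.5→5.5]: (45.69+48.78)/2 × 2 = 94.47
  [5.5→11.5]: (48.78+37.47)/2 × 6 = 258.75
  [11.5→13.5]: (37.47+32.86)/2 × 2 = 70.33
  Sum = 521.92 mg/L·h
oral solution tail: 32.86/0.072 = 456.389; AUC_ev,0→∞ = 521.92 + 456.389 = 978.309 mg/L·h
F = (AUC_ev/D_ev)/(AUC_iv/D_iv) = (978.309/375)/(1109.235/150) = 2.608824/7.3949 = 0.3528

F = 0.35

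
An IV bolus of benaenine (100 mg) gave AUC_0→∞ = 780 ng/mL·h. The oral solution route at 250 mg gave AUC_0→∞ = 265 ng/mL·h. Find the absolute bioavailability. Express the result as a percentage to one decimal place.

F = (AUC_ev / D_ev) / (AUC_iv / D_iv)
  = (265/250) / (780/100)
  = 1.06 / 7.8 = 0.1359
  = 13.59%

F = 13.6%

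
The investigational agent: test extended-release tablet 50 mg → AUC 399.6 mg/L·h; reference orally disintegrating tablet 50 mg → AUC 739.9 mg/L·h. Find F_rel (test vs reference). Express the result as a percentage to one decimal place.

F_rel = (AUC_test/D_test) / (AUC_ref/D_ref)
      = (399.6/50) / (739.9/50)
      = 7.992 / 14.798 = 0.5401 = 54.01%

F_rel = 54.0%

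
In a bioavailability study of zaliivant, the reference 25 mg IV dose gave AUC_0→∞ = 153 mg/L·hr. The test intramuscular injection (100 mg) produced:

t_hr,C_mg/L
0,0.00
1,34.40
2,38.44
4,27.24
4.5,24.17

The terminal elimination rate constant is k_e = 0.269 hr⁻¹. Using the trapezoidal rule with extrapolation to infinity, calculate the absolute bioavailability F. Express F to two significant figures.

F = 0.36

Trapezoidal AUC_0→4.5 (intramuscular injection):
  [0→1]: (0.00+34.40)/2 × 1 = 17.2
  [1→2]: (34.40+38.44)/2 × 1 = 36.42
  [2→4]: (38.44+27.24)/2 × 2 = 65.68
  [4→4.5]: (27.24+24.17)/2 × 0.5 = 12.8525
  Sum = 132.1525 mg/L·hr
Tail: C_last/k_e = 24.17/0.269 = 89.851
AUC_0→∞ (intramuscular injection) = 132.1525 + 89.851 = 222.0035 mg/L·hr
F = (AUC_ev/D_ev)/(AUC_iv/D_iv) = (222.0035/100)/(153/25) = 2.220035/6.12 = 0.3628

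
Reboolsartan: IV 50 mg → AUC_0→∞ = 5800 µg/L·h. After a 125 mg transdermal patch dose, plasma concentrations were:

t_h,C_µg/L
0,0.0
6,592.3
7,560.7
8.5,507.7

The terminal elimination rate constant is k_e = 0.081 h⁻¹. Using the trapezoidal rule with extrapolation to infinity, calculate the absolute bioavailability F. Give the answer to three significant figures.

Trapezoidal AUC_0→8.5 (transdermal patch):
  [0→6]: (0.0+592.3)/2 × 6 = 1776.9
  [6→7]: (592.3+560.7)/2 × 1 = 576.5
  [7→8.5]: (560.7+507.7)/2 × 1.5 = 801.3
  Sum = 3154.7 µg/L·h
Tail: C_last/k_e = 507.7/0.081 = 6267.901
AUC_0→∞ (transdermal patch) = 3154.7 + 6267.901 = 9422.601 µg/L·h
F = (AUC_ev/D_ev)/(AUC_iv/D_iv) = (9422.601/125)/(5800/50) = 75.380808/116 = 0.6498

F = 0.650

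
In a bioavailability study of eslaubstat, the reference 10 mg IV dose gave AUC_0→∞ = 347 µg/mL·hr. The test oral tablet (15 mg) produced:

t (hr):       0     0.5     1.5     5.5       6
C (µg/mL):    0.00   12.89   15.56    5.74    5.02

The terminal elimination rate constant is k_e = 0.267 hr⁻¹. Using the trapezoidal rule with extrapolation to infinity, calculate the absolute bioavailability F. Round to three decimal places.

Trapezoidal AUC_0→6 (oral tablet):
  [0→0.5]: (0.00+12.89)/2 × 0.5 = 3.2225
  [0.5→1.5]: (12.89+15.56)/2 × 1 = 14.225
  [1.5→5.5]: (15.56+5.74)/2 × 4 = 42.6
  [5.5→6]: (5.74+5.02)/2 × 0.5 = 2.69
  Sum = 62.7375 µg/mL·hr
Tail: C_last/k_e = 5.02/0.267 = 18.801
AUC_0→∞ (oral tablet) = 62.7375 + 18.801 = 81.5385 µg/mL·hr
F = (AUC_ev/D_ev)/(AUC_iv/D_iv) = (81.5385/15)/(347/10) = 5.4359/34.7 = 0.1567

F = 0.157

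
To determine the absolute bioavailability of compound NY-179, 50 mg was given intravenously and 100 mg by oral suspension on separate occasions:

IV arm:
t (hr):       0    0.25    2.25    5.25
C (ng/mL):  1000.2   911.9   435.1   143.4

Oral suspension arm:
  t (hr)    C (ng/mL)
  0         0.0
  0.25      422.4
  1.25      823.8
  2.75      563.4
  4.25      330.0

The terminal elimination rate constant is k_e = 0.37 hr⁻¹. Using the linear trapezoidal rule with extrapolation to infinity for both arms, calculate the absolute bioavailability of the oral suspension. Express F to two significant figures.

F = 0.58

Trapezoidal AUC_0→5.25 (IV):
  [0→0.25]: (1000.2+911.9)/2 × 0.25 = 239.0125
  [0.25→2.25]: (911.9+435.1)/2 × 2 = 1347.0
  [2.25→5.25]: (435.1+143.4)/2 × 3 = 867.75
  Sum = 2453.7625 ng/mL·hr
IV tail: 143.4/0.37 = 387.568; AUC_iv,0→∞ = 2453.7625 + 387.568 = 2841.3305 ng/mL·hr
Trapezoidal AUC_0→4.25 (oral suspension):
  [0→0.25]: (0.0+422.4)/2 × 0.25 = 52.8
  [0.25→1.25]: (422.4+823.8)/2 × 1 = 623.1
  [1.25→2.75]: (823.8+563.4)/2 × 1.5 = 1040.4
  [2.75→4.25]: (563.4+330.0)/2 × 1.5 = 670.05
  Sum = 2386.35 ng/mL·hr
oral suspension tail: 330.0/0.37 = 891.892; AUC_ev,0→∞ = 2386.35 + 891.892 = 3278.242 ng/mL·hr
F = (AUC_ev/D_ev)/(AUC_iv/D_iv) = (3278.242/100)/(2841.3305/50) = 32.78242/56.82661 = 0.5769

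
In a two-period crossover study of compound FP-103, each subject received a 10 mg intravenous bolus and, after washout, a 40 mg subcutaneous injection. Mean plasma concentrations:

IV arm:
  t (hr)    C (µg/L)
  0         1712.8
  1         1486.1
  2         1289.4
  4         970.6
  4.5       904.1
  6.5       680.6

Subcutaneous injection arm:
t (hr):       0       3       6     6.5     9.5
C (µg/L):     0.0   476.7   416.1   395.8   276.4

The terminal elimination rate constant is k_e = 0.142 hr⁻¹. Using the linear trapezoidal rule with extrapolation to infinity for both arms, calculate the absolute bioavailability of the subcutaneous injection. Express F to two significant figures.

F = 0.11

Trapezoidal AUC_0→6.5 (IV):
  [0→1]: (1712.8+1486.1)/2 × 1 = 1599.45
  [1→2]: (1486.1+1289.4)/2 × 1 = 1387.75
  [2→4]: (1289.4+970.6)/2 × 2 = 2260.0
  [4→4.5]: (970.6+904.1)/2 × 0.5 = 468.675
  [4.5→6.5]: (904.1+680.6)/2 × 2 = 1584.7
  Sum = 7300.575 µg/L·hr
IV tail: 680.6/0.142 = 4792.958; AUC_iv,0→∞ = 7300.575 + 4792.958 = 12093.533 µg/L·hr
Trapezoidal AUC_0→9.5 (subcutaneous injection):
  [0→3]: (0.0+476.7)/2 × 3 = 715.05
  [3→6]: (476.7+416.1)/2 × 3 = 1339.2
  [6→6.5]: (416.1+395.8)/2 × 0.5 = 202.975
  [6.5→9.5]: (395.8+276.4)/2 × 3 = 1008.3
  Sum = 3265.525 µg/L·hr
subcutaneous injection tail: 276.4/0.142 = 1946.479; AUC_ev,0→∞ = 3265.525 + 1946.479 = 5212.004 µg/L·hr
F = (AUC_ev/D_ev)/(AUC_iv/D_iv) = (5212.004/40)/(12093.533/10) = 130.3001/1209.3533 = 0.1077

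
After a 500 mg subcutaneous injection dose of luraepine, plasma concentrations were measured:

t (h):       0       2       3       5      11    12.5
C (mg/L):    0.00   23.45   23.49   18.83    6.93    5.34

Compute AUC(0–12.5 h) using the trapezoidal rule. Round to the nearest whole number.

Trapezoidal AUC_0→12.5:
  [0→2]: (0.00+23.45)/2 × 2 = 23.45
  [2→3]: (23.45+23.49)/2 × 1 = 23.47
  [3→5]: (23.49+18.83)/2 × 2 = 42.32
  [5→11]: (18.83+6.93)/2 × 6 = 77.28
  [11→12.5]: (6.93+5.34)/2 × 1.5 = 9.2025
  Sum = 175.7225 mg/L·h

AUC = 176 mg/L·h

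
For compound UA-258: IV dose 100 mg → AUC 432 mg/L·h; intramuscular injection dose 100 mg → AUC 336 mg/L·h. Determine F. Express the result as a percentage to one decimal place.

F = (AUC_ev / D_ev) / (AUC_iv / D_iv)
  = (336/100) / (432/100)
  = 3.36 / 4.32 = 0.7778
  = 77.78%

F = 77.8%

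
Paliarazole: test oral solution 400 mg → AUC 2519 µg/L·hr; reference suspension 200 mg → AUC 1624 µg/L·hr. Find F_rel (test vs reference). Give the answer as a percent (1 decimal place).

F_rel = (AUC_test/D_test) / (AUC_ref/D_ref)
      = (2519/400) / (1624/200)
      = 6.2975 / 8.12 = 0.7756 = 77.56%

F_rel = 77.6%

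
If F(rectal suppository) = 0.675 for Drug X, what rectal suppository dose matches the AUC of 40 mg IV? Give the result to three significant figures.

For equal systemic exposure: F × D_ev = D_iv
D_ev = D_iv / F = 40 / 0.675 = 59.2593 mg

D_rectal = 59.3 mg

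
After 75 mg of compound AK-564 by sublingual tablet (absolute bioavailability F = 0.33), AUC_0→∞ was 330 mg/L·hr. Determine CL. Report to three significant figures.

CL = F × Dose / AUC_0→∞
   = 0.33 × 75 / 330 = 0.075 L/hr

CL = 0.0750 L/hr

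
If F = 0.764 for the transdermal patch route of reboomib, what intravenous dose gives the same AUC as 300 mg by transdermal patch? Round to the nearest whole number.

D_iv = 229 mg

Systemic exposure from an extravascular dose = F × D_ev, so the equivalent IV dose is F × D_ev.
D_iv = F × D_ev = 0.764 × 300 = 229.2 mg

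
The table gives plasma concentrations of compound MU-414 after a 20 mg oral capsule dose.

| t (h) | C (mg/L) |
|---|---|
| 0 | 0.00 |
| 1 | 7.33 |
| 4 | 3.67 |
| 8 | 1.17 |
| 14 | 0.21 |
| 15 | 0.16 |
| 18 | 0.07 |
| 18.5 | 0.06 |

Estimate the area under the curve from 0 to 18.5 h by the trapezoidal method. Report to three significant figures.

Trapezoidal AUC_0→18.5:
  [0→1]: (0.00+7.33)/2 × 1 = 3.665
  [1→4]: (7.33+3.67)/2 × 3 = 16.5
  [4→8]: (3.67+1.17)/2 × 4 = 9.68
  [8→14]: (1.17+0.21)/2 × 6 = 4.14
  [14→15]: (0.21+0.16)/2 × 1 = 0.185
  [15→18]: (0.16+0.07)/2 × 3 = 0.345
  [18→18.5]: (0.07+0.06)/2 × 0.5 = 0.0325
  Sum = 34.5475 mg/L·h

AUC = 34.5 mg/L·h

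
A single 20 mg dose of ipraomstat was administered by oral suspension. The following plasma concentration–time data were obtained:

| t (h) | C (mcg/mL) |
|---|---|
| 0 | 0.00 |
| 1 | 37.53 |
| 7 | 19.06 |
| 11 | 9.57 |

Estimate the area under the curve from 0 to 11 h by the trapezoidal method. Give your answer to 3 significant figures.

AUC = 246 mcg/mL·h

Trapezoidal AUC_0→11:
  [0→1]: (0.00+37.53)/2 × 1 = 18.765
  [1→7]: (37.53+19.06)/2 × 6 = 169.77
  [7→11]: (19.06+9.57)/2 × 4 = 57.26
  Sum = 245.795 mcg/mL·h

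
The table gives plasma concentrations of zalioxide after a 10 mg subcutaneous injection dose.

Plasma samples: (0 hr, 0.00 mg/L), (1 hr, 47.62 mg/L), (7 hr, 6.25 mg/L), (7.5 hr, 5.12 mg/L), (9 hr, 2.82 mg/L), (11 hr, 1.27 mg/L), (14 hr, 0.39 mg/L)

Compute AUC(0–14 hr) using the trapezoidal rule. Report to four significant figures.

AUC = 200.8 mg/L·hr

Trapezoidal AUC_0→14:
  [0→1]: (0.00+47.62)/2 × 1 = 23.81
  [1→7]: (47.62+6.25)/2 × 6 = 161.61
  [7→7.5]: (6.25+5.12)/2 × 0.5 = 2.8425
  [7.5→9]: (5.12+2.82)/2 × 1.5 = 5.955
  [9→11]: (2.82+1.27)/2 × 2 = 4.09
  [11→14]: (1.27+0.39)/2 × 3 = 2.49
  Sum = 200.7975 mg/L·hr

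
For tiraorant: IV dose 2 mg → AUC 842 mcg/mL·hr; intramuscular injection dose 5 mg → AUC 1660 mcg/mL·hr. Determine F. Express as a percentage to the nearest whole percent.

F = (AUC_ev / D_ev) / (AUC_iv / D_iv)
  = (1660/5) / (842/2)
  = 332 / 421 = 0.7886
  = 78.86%

F = 79%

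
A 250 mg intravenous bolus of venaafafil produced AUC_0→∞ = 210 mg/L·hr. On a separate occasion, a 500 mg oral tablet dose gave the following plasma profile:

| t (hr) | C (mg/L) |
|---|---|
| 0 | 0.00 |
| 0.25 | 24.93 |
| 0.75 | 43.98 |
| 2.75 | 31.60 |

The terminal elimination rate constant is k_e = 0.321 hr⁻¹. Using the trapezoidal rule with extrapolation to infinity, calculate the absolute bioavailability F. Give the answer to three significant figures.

F = 0.463

Trapezoidal AUC_0→2.75 (oral tablet):
  [0→0.25]: (0.00+24.93)/2 × 0.25 = 3.11625
  [0.25→0.75]: (24.93+43.98)/2 × 0.5 = 17.2275
  [0.75→2.75]: (43.98+31.60)/2 × 2 = 75.58
  Sum = 95.92375 mg/L·hr
Tail: C_last/k_e = 31.60/0.321 = 98.442
AUC_0→∞ (oral tablet) = 95.92375 + 98.442 = 194.36575 mg/L·hr
F = (AUC_ev/D_ev)/(AUC_iv/D_iv) = (194.36575/500)/(210/250) = 0.3887315/0.84 = 0.4628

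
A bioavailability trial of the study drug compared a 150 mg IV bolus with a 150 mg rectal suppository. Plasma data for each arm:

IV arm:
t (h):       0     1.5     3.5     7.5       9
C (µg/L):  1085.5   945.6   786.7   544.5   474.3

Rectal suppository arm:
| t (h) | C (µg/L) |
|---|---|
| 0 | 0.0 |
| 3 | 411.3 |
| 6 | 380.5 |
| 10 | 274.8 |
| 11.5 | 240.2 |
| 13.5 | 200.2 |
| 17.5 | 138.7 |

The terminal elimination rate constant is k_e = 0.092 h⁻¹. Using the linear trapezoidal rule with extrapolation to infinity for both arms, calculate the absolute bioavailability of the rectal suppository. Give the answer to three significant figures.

F = 0.518

Trapezoidal AUC_0→9 (IV):
  [0→1.5]: (1085.5+945.6)/2 × 1.5 = 1523.325
  [1.5→3.5]: (945.6+786.7)/2 × 2 = 1732.3
  [3.5→7.5]: (786.7+544.5)/2 × 4 = 2662.4
  [7.5→9]: (544.5+474.3)/2 × 1.5 = 764.1
  Sum = 6682.125 µg/L·h
IV tail: 474.3/0.092 = 5155.435; AUC_iv,0→∞ = 6682.125 + 5155.435 = 11837.56 µg/L·h
Trapezoidal AUC_0→17.5 (rectal suppository):
  [0→3]: (0.0+411.3)/2 × 3 = 616.95
  [3→6]: (411.3+380.5)/2 × 3 = 1187.7
  [6→10]: (380.5+274.8)/2 × 4 = 1310.6
  [10→11.5]: (274.8+240.2)/2 × 1.5 = 386.25
  [11.5→13.5]: (240.2+200.2)/2 × 2 = 440.4
  [13.5→17.5]: (200.2+138.7)/2 × 4 = 677.8
  Sum = 4619.7 µg/L·h
rectal suppository tail: 138.7/0.092 = 1507.609; AUC_ev,0→∞ = 4619.7 + 1507.609 = 6127.309 µg/L·h
F = (AUC_ev/D_ev)/(AUC_iv/D_iv) = (6127.309/150)/(11837.56/150) = 40.8487/78.9171 = 0.5176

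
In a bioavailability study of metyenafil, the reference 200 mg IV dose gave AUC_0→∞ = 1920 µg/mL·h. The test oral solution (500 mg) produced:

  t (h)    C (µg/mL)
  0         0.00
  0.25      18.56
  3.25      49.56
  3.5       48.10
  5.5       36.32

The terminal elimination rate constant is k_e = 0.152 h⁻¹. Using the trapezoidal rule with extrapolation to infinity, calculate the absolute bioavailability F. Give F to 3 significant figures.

Trapezoidal AUC_0→5.5 (oral solution):
  [0→0.25]: (0.00+18.56)/2 × 0.25 = 2.32
  [0.25→3.25]: (18.56+49.56)/2 × 3 = 102.18
  [3.25→3.5]: (49.56+48.10)/2 × 0.25 = 12.2075
  [3.5→5.5]: (48.10+36.32)/2 × 2 = 84.42
  Sum = 201.1275 µg/mL·h
Tail: C_last/k_e = 36.32/0.152 = 238.947
AUC_0→∞ (oral solution) = 201.1275 + 238.947 = 440.0745 µg/mL·h
F = (AUC_ev/D_ev)/(AUC_iv/D_iv) = (440.0745/500)/(1920/200) = 0.880149/9.6 = 0.0917

F = 0.0917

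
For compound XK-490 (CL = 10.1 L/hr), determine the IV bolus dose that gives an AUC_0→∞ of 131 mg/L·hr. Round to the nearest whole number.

Dose = 1323 mg

Dose_iv = CL × AUC_0→∞
     = 10.1 × 131 = 1323.1 mg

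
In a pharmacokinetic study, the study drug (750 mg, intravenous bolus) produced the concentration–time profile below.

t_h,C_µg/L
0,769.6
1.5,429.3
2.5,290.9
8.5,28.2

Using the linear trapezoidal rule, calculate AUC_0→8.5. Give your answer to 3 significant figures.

Trapezoidal AUC_0→8.5:
  [0→1.5]: (769.6+429.3)/2 × 1.5 = 899.175
  [1.5→2.5]: (429.3+290.9)/2 × 1 = 360.1
  [2.5→8.5]: (290.9+28.2)/2 × 6 = 957.3
  Sum = 2216.575 µg/L·h

AUC = 2220 µg/L·h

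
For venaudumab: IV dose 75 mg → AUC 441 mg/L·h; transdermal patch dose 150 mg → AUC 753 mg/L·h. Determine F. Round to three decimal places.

F = 0.854

F = (AUC_ev / D_ev) / (AUC_iv / D_iv)
  = (753/150) / (441/75)
  = 5.02 / 5.88 = 0.8537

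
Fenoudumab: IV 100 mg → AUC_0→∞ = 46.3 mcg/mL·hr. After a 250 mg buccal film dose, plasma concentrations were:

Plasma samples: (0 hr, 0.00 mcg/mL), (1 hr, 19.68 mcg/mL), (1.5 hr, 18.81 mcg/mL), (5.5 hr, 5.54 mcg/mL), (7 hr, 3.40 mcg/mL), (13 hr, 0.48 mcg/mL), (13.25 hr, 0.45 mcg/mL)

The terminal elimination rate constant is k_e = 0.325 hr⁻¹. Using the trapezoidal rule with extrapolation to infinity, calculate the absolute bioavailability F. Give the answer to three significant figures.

Trapezoidal AUC_0→13.25 (buccal film):
  [0→1]: (0.00+19.68)/2 × 1 = 9.84
  [1→1.5]: (19.68+18.81)/2 × 0.5 = 9.6225
  [1.5→5.5]: (18.81+5.54)/2 × 4 = 48.7
  [5.5→7]: (5.54+3.40)/2 × 1.5 = 6.705
  [7→13]: (3.40+0.48)/2 × 6 = 11.64
  [13→13.25]: (0.48+0.45)/2 × 0.25 = 0.11625
  Sum = 86.62375 mcg/mL·hr
Tail: C_last/k_e = 0.45/0.325 = 1.385
AUC_0→∞ (buccal film) = 86.62375 + 1.385 = 88.00875 mcg/mL·hr
F = (AUC_ev/D_ev)/(AUC_iv/D_iv) = (88.00875/250)/(46.3/100) = 0.352035/0.463 = 0.7603

F = 0.760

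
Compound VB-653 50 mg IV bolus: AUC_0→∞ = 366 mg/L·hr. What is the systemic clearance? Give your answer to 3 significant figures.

CL = 0.137 L/hr

CL = Dose_iv / AUC_0→∞
   = 50 / 366 = 0.136612 L/hr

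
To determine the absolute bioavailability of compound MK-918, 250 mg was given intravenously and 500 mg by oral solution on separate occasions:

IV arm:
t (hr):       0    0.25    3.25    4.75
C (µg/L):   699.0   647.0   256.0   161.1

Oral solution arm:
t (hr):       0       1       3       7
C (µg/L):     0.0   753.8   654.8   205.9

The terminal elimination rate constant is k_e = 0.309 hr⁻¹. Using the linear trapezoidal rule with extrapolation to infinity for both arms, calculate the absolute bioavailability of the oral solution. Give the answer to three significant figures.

Trapezoidal AUC_0→4.75 (IV):
  [0→0.25]: (699.0+647.0)/2 × 0.25 = 168.25
  [0.25→3.25]: (647.0+256.0)/2 × 3 = 1354.5
  [3.25→4.75]: (256.0+161.1)/2 × 1.5 = 312.825
  Sum = 1835.575 µg/L·hr
IV tail: 161.1/0.309 = 521.359; AUC_iv,0→∞ = 1835.575 + 521.359 = 2356.934 µg/L·hr
Trapezoidal AUC_0→7 (oral solution):
  [0→1]: (0.0+753.8)/2 × 1 = 376.9
  [1→3]: (753.8+654.8)/2 × 2 = 1408.6
  [3→7]: (654.8+205.9)/2 × 4 = 1721.4
  Sum = 3506.9 µg/L·hr
oral solution tail: 205.9/0.309 = 666.343; AUC_ev,0→∞ = 3506.9 + 666.343 = 4173.243 µg/L·hr
F = (AUC_ev/D_ev)/(AUC_iv/D_iv) = (4173.243/500)/(2356.934/250) = 8.346486/9.427736 = 0.8853

F = 0.885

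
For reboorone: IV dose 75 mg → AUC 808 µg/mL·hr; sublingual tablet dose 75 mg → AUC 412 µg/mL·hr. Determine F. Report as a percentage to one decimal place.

F = 51.0%

F = (AUC_ev / D_ev) / (AUC_iv / D_iv)
  = (412/75) / (808/75)
  = 5.49333 / 10.7733 = 0.5099
  = 50.99%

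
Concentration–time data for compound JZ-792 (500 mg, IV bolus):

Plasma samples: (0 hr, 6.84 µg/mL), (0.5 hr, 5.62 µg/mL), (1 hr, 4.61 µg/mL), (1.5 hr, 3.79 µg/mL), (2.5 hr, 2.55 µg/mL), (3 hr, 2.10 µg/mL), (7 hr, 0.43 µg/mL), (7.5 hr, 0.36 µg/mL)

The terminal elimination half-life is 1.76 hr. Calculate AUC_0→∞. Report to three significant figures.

AUC = 18.3 µg/mL·hr

Trapezoidal AUC_0→7.5:
  [0→0.5]: (6.84+5.62)/2 × 0.5 = 3.115
  [0.5→1]: (5.62+4.61)/2 × 0.5 = 2.5575
  [1→1.5]: (4.61+3.79)/2 × 0.5 = 2.1
  [1.5→2.5]: (3.79+2.55)/2 × 1 = 3.17
  [2.5→3]: (2.55+2.10)/2 × 0.5 = 1.1625
  [3→7]: (2.10+0.43)/2 × 4 = 5.06
  [7→7.5]: (0.43+0.36)/2 × 0.5 = 0.1975
  Sum = 17.3625 µg/mL·hr
k_e = ln2 / t½ = 0.693147 / 1.76 = 0.3938 hr^-1
Extrapolated tail: C_last / k_e = 0.36 / 0.3938 = 0.914
AUC_0→∞ = 17.3625 + 0.914 = 18.2765 µg/mL·hr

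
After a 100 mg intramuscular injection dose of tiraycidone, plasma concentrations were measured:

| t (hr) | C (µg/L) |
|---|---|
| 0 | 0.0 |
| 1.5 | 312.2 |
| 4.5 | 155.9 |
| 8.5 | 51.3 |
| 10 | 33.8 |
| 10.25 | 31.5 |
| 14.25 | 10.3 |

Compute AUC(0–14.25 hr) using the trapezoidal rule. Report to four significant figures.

Trapezoidal AUC_0→14.25:
  [0→1.5]: (0.0+312.2)/2 × 1.5 = 234.15
  [1.5→4.5]: (312.2+155.9)/2 × 3 = 702.15
  [4.5→8.5]: (155.9+51.3)/2 × 4 = 414.4
  [8.5→10]: (51.3+33.8)/2 × 1.5 = 63.825
  [10→10.25]: (33.8+31.5)/2 × 0.25 = 8.1625
  [10.25→14.25]: (31.5+10.3)/2 × 4 = 83.6
  Sum = 1506.2875 µg/L·hr

AUC = 1506 µg/L·hr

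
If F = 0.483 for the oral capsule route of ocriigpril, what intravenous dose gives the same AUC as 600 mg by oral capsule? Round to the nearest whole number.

D_iv = 290 mg

Systemic exposure from an extravascular dose = F × D_ev, so the equivalent IV dose is F × D_ev.
D_iv = F × D_ev = 0.483 × 600 = 289.8 mg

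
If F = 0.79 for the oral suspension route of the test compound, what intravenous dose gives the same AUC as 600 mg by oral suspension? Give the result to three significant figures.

Systemic exposure from an extravascular dose = F × D_ev, so the equivalent IV dose is F × D_ev.
D_iv = F × D_ev = 0.79 × 600 = 474 mg

D_iv = 474 mg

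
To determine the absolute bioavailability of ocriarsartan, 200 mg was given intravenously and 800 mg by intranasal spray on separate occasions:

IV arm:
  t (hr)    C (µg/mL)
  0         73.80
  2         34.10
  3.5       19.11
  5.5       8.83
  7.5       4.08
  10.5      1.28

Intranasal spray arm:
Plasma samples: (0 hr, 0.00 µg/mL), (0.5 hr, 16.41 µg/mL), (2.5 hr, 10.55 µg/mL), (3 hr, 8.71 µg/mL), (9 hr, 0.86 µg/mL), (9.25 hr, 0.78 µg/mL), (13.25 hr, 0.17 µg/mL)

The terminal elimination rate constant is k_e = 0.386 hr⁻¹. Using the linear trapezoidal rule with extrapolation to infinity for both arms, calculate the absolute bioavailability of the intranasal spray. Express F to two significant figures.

F = 0.084

Trapezoidal AUC_0→10.5 (IV):
  [0→2]: (73.80+34.10)/2 × 2 = 107.9
  [2→3.5]: (34.10+19.11)/2 × 1.5 = 39.9075
  [3.5→5.5]: (19.11+8.83)/2 × 2 = 27.94
  [5.5→7.5]: (8.83+4.08)/2 × 2 = 12.91
  [7.5→10.5]: (4.08+1.28)/2 × 3 = 8.04
  Sum = 196.6975 µg/mL·hr
IV tail: 1.28/0.386 = 3.316; AUC_iv,0→∞ = 196.6975 + 3.316 = 200.0135 µg/mL·hr
Trapezoidal AUC_0→13.25 (intranasal spray):
  [0→0.5]: (0.00+16.41)/2 × 0.5 = 4.1025
  [0.5→2.5]: (16.41+10.55)/2 × 2 = 26.96
  [2.5→3]: (10.55+8.71)/2 × 0.5 = 4.815
  [3→9]: (8.71+0.86)/2 × 6 = 28.71
  [9→9.25]: (0.86+0.78)/2 × 0.25 = 0.205
  [9.25→13.25]: (0.78+0.17)/2 × 4 = 1.9
  Sum = 66.6925 µg/mL·hr
intranasal spray tail: 0.17/0.386 = 0.440; AUC_ev,0→∞ = 66.6925 + 0.440 = 67.1325 µg/mL·hr
F = (AUC_ev/D_ev)/(AUC_iv/D_iv) = (67.1325/800)/(200.0135/200) = 0.083915625/1.0000675 = 0.0839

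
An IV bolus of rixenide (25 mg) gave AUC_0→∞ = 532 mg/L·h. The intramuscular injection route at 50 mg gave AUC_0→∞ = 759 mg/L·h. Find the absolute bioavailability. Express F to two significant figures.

F = 0.71

F = (AUC_ev / D_ev) / (AUC_iv / D_iv)
  = (759/50) / (532/25)
  = 15.18 / 21.28 = 0.7133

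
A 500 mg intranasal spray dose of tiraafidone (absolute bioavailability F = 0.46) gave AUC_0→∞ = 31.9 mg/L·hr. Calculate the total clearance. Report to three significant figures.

CL = F × Dose / AUC_0→∞
   = 0.46 × 500 / 31.9 = 7.21003 L/hr

CL = 7.21 L/hr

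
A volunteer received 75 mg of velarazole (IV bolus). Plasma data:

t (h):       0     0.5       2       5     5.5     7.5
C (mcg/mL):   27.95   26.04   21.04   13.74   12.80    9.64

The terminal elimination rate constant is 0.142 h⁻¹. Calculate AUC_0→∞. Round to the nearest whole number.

Trapezoidal AUC_0→7.5:
  [0→0.5]: (27.95+26.04)/2 × 0.5 = 13.4975
  [0.5→2]: (26.04+21.04)/2 × 1.5 = 35.31
  [2→5]: (21.04+13.74)/2 × 3 = 52.17
  [5→5.5]: (13.74+12.80)/2 × 0.5 = 6.635
  [5.5→7.5]: (12.80+9.64)/2 × 2 = 22.44
  Sum = 130.0525 mcg/mL·h
Extrapolated tail: C_last / k_e = 9.64 / 0.142 = 67.887
AUC_0→∞ = 130.0525 + 67.887 = 197.9395 mcg/mL·h

AUC = 198 mcg/mL·h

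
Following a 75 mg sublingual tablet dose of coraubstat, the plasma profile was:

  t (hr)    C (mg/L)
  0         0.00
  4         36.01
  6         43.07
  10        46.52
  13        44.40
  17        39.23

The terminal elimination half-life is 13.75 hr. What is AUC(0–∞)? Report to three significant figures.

Trapezoidal AUC_0→17:
  [0→4]: (0.00+36.01)/2 × 4 = 72.02
  [4→6]: (36.01+43.07)/2 × 2 = 79.08
  [6→10]: (43.07+46.52)/2 × 4 = 179.18
  [10→13]: (46.52+44.40)/2 × 3 = 136.38
  [13→17]: (44.40+39.23)/2 × 4 = 167.26
  Sum = 633.92 mg/L·hr
k_e = ln2 / t½ = 0.693147 / 13.75 = 0.0504 hr^-1
Extrapolated tail: C_last / k_e = 39.23 / 0.0504 = 778.373
AUC_0→∞ = 633.92 + 778.373 = 1412.293 mg/L·hr

AUC = 1410 mg/L·hr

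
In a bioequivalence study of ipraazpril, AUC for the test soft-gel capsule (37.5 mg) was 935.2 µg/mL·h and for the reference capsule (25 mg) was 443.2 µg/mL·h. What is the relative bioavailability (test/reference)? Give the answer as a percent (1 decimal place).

F_rel = (AUC_test/D_test) / (AUC_ref/D_ref)
      = (935.2/37.5) / (443.2/25)
      = 24.9387 / 17.728 = 1.4067 = 140.67%

F_rel = 140.7%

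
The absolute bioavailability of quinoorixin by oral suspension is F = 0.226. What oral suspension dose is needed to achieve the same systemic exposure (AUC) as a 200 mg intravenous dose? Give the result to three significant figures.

For equal systemic exposure: F × D_ev = D_iv
D_ev = D_iv / F = 200 / 0.226 = 884.956 mg

D_oral = 885 mg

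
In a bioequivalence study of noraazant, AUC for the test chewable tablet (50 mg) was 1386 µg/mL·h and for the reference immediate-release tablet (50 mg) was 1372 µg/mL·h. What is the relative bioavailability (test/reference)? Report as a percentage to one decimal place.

F_rel = 101.0%

F_rel = (AUC_test/D_test) / (AUC_ref/D_ref)
      = (1386/50) / (1372/50)
      = 27.72 / 27.44 = 1.0102 = 101.02%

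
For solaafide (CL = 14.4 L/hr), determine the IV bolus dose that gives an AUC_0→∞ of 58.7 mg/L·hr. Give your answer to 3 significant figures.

Dose = 845 mg

Dose_iv = CL × AUC_0→∞
     = 14.4 × 58.7 = 845.28 mg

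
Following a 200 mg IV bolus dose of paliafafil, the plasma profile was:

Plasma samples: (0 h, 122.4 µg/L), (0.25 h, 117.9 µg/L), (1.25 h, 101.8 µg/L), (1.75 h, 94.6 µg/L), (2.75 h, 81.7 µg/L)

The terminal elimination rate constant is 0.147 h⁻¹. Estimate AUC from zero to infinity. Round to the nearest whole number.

AUC = 833 µg/L·h

Trapezoidal AUC_0→2.75:
  [0→0.25]: (122.4+117.9)/2 × 0.25 = 30.0375
  [0.25→1.25]: (117.9+101.8)/2 × 1 = 109.85
  [1.25→1.75]: (101.8+94.6)/2 × 0.5 = 49.1
  [1.75→2.75]: (94.6+81.7)/2 × 1 = 88.15
  Sum = 277.1375 µg/L·h
Extrapolated tail: C_last / k_e = 81.7 / 0.147 = 555.782
AUC_0→∞ = 277.1375 + 555.782 = 832.9195 µg/L·h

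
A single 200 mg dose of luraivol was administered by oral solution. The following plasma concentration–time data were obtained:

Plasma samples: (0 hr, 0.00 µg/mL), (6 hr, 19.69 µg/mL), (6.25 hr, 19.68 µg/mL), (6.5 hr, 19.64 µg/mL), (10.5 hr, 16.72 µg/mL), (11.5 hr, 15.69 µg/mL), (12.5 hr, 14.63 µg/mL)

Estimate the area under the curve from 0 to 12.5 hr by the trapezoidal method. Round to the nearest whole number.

Trapezoidal AUC_0→12.5:
  [0→6]: (0.00+19.69)/2 × 6 = 59.07
  [6→6.25]: (19.69+19.68)/2 × 0.25 = 4.92125
  [6.25→6.5]: (19.68+19.64)/2 × 0.25 = 4.915
  [6.5→10.5]: (19.64+16.72)/2 × 4 = 72.72
  [10.5→11.5]: (16.72+15.69)/2 × 1 = 16.205
  [11.5→12.5]: (15.69+14.63)/2 × 1 = 15.16
  Sum = 172.99125 µg/mL·hr

AUC = 173 µg/mL·hr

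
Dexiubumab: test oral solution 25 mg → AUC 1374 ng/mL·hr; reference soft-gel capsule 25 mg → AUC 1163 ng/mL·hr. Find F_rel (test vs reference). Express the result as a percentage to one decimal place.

F_rel = 118.1%

F_rel = (AUC_test/D_test) / (AUC_ref/D_ref)
      = (1374/25) / (1163/25)
      = 54.96 / 46.52 = 1.1814 = 118.14%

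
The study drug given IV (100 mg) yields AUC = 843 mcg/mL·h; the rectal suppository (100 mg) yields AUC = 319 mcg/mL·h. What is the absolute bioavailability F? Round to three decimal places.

F = (AUC_ev / D_ev) / (AUC_iv / D_iv)
  = (319/100) / (843/100)
  = 3.19 / 8.43 = 0.3784

F = 0.378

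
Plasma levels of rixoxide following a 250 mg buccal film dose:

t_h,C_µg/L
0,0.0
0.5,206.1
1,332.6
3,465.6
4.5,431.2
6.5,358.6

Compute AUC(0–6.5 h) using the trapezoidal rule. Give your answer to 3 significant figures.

AUC = 2450 µg/L·h

Trapezoidal AUC_0→6.5:
  [0→0.5]: (0.0+206.1)/2 × 0.5 = 51.525
  [0.5→1]: (206.1+332.6)/2 × 0.5 = 134.675
  [1→3]: (332.6+465.6)/2 × 2 = 798.2
  [3→4.5]: (465.6+431.2)/2 × 1.5 = 672.6
  [4.5→6.5]: (431.2+358.6)/2 × 2 = 789.8
  Sum = 2446.8 µg/L·h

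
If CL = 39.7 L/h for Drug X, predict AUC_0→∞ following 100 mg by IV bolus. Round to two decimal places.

AUC_0→∞ = Dose_iv / CL
        = 100 / 39.7 = 2.51889 mg/L·h

AUC = 2.52 mg/L·h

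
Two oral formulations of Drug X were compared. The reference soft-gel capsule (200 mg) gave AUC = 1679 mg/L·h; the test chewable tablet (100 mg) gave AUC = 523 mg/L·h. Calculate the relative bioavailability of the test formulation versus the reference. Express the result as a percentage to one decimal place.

F_rel = (AUC_test/D_test) / (AUC_ref/D_ref)
      = (523/100) / (1679/200)
      = 5.23 / 8.395 = 0.6230 = 62.30%

F_rel = 62.3%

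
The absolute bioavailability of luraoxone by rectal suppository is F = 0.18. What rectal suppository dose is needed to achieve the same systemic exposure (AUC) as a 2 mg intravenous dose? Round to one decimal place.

D_rectal = 11.1 mg

For equal systemic exposure: F × D_ev = D_iv
D_ev = D_iv / F = 2 / 0.18 = 11.1111 mg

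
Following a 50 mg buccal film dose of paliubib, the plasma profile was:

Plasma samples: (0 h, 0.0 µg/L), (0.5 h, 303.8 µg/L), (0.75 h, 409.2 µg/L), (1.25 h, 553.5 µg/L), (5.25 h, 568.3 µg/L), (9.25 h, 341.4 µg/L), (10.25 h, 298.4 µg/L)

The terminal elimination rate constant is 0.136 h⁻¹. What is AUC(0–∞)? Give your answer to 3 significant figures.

Trapezoidal AUC_0→10.25:
  [0→0.5]: (0.0+303.8)/2 × 0.5 = 75.95
  [0.5→0.75]: (303.8+409.2)/2 × 0.25 = 89.125
  [0.75→1.25]: (409.2+553.5)/2 × 0.5 = 240.675
  [1.25→5.25]: (553.5+568.3)/2 × 4 = 2243.6
  [5.25→9.25]: (568.3+341.4)/2 × 4 = 1819.4
  [9.25→10.25]: (341.4+298.4)/2 × 1 = 319.9
  Sum = 4788.65 µg/L·h
Extrapolated tail: C_last / k_e = 298.4 / 0.136 = 2194.118
AUC_0→∞ = 4788.65 + 2194.118 = 6982.768 µg/L·h

AUC = 6980 µg/L·h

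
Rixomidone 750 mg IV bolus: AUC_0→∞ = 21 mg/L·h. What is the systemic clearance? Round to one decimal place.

CL = 35.7 L/h

CL = Dose_iv / AUC_0→∞
   = 750 / 21 = 35.7143 L/h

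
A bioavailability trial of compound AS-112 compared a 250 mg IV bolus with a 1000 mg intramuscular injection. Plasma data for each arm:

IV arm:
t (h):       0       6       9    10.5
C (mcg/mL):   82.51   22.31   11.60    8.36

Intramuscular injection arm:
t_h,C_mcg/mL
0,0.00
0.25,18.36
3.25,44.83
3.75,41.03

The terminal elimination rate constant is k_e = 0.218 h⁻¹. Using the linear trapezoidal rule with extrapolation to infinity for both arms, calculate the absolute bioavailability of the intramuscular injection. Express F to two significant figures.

F = 0.18

Trapezoidal AUC_0→10.5 (IV):
  [0→6]: (82.51+22.31)/2 × 6 = 314.46
  [6→9]: (22.31+11.60)/2 × 3 = 50.865
  [9→10.5]: (11.60+8.36)/2 × 1.5 = 14.97
  Sum = 380.295 mcg/mL·h
IV tail: 8.36/0.218 = 38.349; AUC_iv,0→∞ = 380.295 + 38.349 = 418.644 mcg/mL·h
Trapezoidal AUC_0→3.75 (intramuscular injection):
  [0→0.25]: (0.00+18.36)/2 × 0.25 = 2.295
  [0.25→3.25]: (18.36+44.83)/2 × 3 = 94.785
  [3.25→3.75]: (44.83+41.03)/2 × 0.5 = 21.465
  Sum = 118.545 mcg/mL·h
intramuscular injection tail: 41.03/0.218 = 188.211; AUC_ev,0→∞ = 118.545 + 188.211 = 306.756 mcg/mL·h
F = (AUC_ev/D_ev)/(AUC_iv/D_iv) = (306.756/1000)/(418.644/250) = 0.306756/1.674576 = 0.1832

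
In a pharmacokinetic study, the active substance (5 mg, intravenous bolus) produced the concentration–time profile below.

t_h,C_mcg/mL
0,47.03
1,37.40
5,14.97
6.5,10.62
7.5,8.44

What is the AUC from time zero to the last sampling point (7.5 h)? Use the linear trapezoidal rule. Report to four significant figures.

Trapezoidal AUC_0→7.5:
  [0→1]: (47.03+37.40)/2 × 1 = 42.215
  [1→5]: (37.40+14.97)/2 × 4 = 104.74
  [5→6.5]: (14.97+10.62)/2 × 1.5 = 19.1925
  [6.5→7.5]: (10.62+8.44)/2 × 1 = 9.53
  Sum = 175.6775 mcg/mL·h

AUC = 175.7 mcg/mL·h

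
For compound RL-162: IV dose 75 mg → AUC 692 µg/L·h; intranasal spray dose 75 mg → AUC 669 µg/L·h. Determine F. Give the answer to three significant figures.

F = (AUC_ev / D_ev) / (AUC_iv / D_iv)
  = (669/75) / (692/75)
  = 8.92 / 9.22667 = 0.9668

F = 0.967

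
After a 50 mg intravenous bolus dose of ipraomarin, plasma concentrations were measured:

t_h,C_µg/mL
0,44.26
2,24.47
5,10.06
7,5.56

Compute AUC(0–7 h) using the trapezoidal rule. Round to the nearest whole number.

Trapezoidal AUC_0→7:
  [0→2]: (44.26+24.47)/2 × 2 = 68.73
  [2→5]: (24.47+10.06)/2 × 3 = 51.795
  [5→7]: (10.06+5.56)/2 × 2 = 15.62
  Sum = 136.145 µg/mL·h

AUC = 136 µg/mL·h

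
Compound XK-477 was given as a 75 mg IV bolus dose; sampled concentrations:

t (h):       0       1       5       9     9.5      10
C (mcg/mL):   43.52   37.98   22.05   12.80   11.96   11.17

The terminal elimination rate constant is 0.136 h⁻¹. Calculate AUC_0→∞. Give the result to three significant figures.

AUC = 325 mcg/mL·h

Trapezoidal AUC_0→10:
  [0→1]: (43.52+37.98)/2 × 1 = 40.75
  [1→5]: (37.98+22.05)/2 × 4 = 120.06
  [5→9]: (22.05+12.80)/2 × 4 = 69.7
  [9→9.5]: (12.80+11.96)/2 × 0.5 = 6.19
  [9.5→10]: (11.96+11.17)/2 × 0.5 = 5.7825
  Sum = 242.4825 mcg/mL·h
Extrapolated tail: C_last / k_e = 11.17 / 0.136 = 82.132
AUC_0→∞ = 242.4825 + 82.132 = 324.6145 mcg/mL·h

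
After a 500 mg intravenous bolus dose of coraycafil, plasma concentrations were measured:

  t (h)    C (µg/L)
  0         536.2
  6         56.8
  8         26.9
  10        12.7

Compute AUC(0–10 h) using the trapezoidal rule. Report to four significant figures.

AUC = 1902 µg/L·h

Trapezoidal AUC_0→10:
  [0→6]: (536.2+56.8)/2 × 6 = 1779.0
  [6→8]: (56.8+26.9)/2 × 2 = 83.7
  [8→10]: (26.9+12.7)/2 × 2 = 39.6
  Sum = 1902.3 µg/L·h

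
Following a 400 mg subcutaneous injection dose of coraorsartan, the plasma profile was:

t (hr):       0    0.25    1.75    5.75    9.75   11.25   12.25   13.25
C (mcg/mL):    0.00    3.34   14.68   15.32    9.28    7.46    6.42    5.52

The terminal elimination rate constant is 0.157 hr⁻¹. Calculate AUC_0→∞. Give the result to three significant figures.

Trapezoidal AUC_0→13.25:
  [0→0.25]: (0.00+3.34)/2 × 0.25 = 0.4175
  [0.25→1.75]: (3.34+14.68)/2 × 1.5 = 13.515
  [1.75→5.75]: (14.68+15.32)/2 × 4 = 60.0
  [5.75→9.75]: (15.32+9.28)/2 × 4 = 49.2
  [9.75→11.25]: (9.28+7.46)/2 × 1.5 = 12.555
  [11.25→12.25]: (7.46+6.42)/2 × 1 = 6.94
  [12.25→13.25]: (6.42+5.52)/2 × 1 = 5.97
  Sum = 148.5975 mcg/mL·hr
Extrapolated tail: C_last / k_e = 5.52 / 0.157 = 35.159
AUC_0→∞ = 148.5975 + 35.159 = 183.7565 mcg/mL·hr

AUC = 184 mcg/mL·hr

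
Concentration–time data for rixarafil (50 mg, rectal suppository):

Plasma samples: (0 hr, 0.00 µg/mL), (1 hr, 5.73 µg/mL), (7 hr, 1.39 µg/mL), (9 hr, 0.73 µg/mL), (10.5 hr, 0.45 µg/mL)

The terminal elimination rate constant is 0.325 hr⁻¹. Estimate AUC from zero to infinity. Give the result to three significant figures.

Trapezoidal AUC_0→10.5:
  [0→1]: (0.00+5.73)/2 × 1 = 2.865
  [1→7]: (5.73+1.39)/2 × 6 = 21.36
  [7→9]: (1.39+0.73)/2 × 2 = 2.12
  [9→10.5]: (0.73+0.45)/2 × 1.5 = 0.885
  Sum = 27.23 µg/mL·hr
Extrapolated tail: C_last / k_e = 0.45 / 0.325 = 1.385
AUC_0→∞ = 27.23 + 1.385 = 28.615 µg/mL·hr

AUC = 28.6 µg/mL·hr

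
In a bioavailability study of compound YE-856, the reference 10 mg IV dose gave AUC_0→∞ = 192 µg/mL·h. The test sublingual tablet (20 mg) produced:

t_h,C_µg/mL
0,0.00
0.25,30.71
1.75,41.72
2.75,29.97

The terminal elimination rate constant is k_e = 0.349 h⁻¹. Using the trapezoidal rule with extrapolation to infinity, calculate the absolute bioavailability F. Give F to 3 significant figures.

Trapezoidal AUC_0→2.75 (sublingual tablet):
  [0→0.25]: (0.00+30.71)/2 × 0.25 = 3.83875
  [0.25→1.75]: (30.71+41.72)/2 × 1.5 = 54.3225
  [1.75→2.75]: (41.72+29.97)/2 × 1 = 35.845
  Sum = 94.00625 µg/mL·h
Tail: C_last/k_e = 29.97/0.349 = 85.874
AUC_0→∞ (sublingual tablet) = 94.00625 + 85.874 = 179.88025 µg/mL·h
F = (AUC_ev/D_ev)/(AUC_iv/D_iv) = (179.88025/20)/(192/10) = 8.9940125/19.2 = 0.4684

F = 0.468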